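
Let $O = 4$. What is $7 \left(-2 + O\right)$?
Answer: $14$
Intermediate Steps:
$7 \left(-2 + O\right) = 7 \left(-2 + 4\right) = 7 \cdot 2 = 14$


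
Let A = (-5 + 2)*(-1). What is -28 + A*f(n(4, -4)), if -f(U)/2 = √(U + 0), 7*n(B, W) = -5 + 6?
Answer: -28 - 6*√7/7 ≈ -30.268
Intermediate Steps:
n(B, W) = ⅐ (n(B, W) = (-5 + 6)/7 = (⅐)*1 = ⅐)
f(U) = -2*√U (f(U) = -2*√(U + 0) = -2*√U)
A = 3 (A = -3*(-1) = 3)
-28 + A*f(n(4, -4)) = -28 + 3*(-2*√7/7) = -28 - 6*√7/7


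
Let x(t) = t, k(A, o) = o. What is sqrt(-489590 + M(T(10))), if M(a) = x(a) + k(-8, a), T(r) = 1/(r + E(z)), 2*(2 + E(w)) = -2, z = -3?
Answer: 6*I*sqrt(666386)/7 ≈ 699.71*I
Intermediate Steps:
E(w) = -3 (E(w) = -2 + (1/2)*(-2) = -2 - 1 = -3)
T(r) = 1/(-3 + r) (T(r) = 1/(r - 3) = 1/(-3 + r))
M(a) = 2*a (M(a) = a + a = 2*a)
sqrt(-489590 + M(T(10))) = sqrt(-489590 + 2/(-3 + 10)) = sqrt(-489590 + 2/7) = sqrt(-3427128/7) = 6*I*sqrt(666386)/7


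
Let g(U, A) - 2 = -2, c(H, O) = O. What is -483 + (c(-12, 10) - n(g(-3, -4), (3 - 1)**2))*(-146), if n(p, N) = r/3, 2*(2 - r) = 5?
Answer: -5902/3 ≈ -1967.3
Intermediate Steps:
r = -1/2 (r = 2 - 1/2*5 = 2 - 5/2 = -1/2 ≈ -0.50000)
g(U, A) = 0 (g(U, A) = 2 - 2 = 0)
n(p, N) = -1/6 (n(p, N) = -1/2/3 = -1/2*1/3 = -1/6)
-483 + (c(-12, 10) - n(g(-3, -4), (3 - 1)**2))*(-146) = -483 + (10 - 1*(-1/6))*(-146) = -483 + (10 + 1/6)*(-146) = -483 + (61/6)*(-146) = -483 - 4453/3 = -5902/3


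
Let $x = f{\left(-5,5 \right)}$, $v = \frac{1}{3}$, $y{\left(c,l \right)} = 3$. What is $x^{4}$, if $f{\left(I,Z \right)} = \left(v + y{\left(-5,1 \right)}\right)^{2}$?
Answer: $\frac{100000000}{6561} \approx 15242.0$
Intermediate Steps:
$v = \frac{1}{3} \approx 0.33333$
$f{\left(I,Z \right)} = \frac{100}{9}$ ($f{\left(I,Z \right)} = \left(\frac{1}{3} + 3\right)^{2} = \left(\frac{10}{3}\right)^{2} = \frac{100}{9}$)
$x = \frac{100}{9} \approx 11.111$
$x^{4} = \left(\frac{100}{9}\right)^{4} = \frac{100000000}{6561}$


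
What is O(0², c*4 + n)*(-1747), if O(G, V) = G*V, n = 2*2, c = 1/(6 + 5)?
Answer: 0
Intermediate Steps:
c = 1/11 ≈ 0.090909
n = 4
O(0², c*4 + n)*(-1747) = (0²*((1/11)*4 + 4))*(-1747) = (0*(4/11 + 4))*(-1747) = (0*(48/11))*(-1747) = 0*(-1747) = 0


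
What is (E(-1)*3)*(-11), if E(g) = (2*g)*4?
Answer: 264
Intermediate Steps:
E(g) = 8*g
(E(-1)*3)*(-11) = ((8*(-1))*3)*(-11) = -8*3*(-11) = -24*(-11) = 264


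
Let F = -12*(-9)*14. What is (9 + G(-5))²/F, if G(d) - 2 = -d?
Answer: 32/189 ≈ 0.16931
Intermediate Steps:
G(d) = 2 - d
F = 1512 (F = 108*14 = 1512)
(9 + G(-5))²/F = (9 + (2 - 1*(-5)))²/1512 = (9 + (2 + 5))²*(1/1512) = (9 + 7)²*(1/1512) = 16²*(1/1512) = 256*(1/1512) = 32/189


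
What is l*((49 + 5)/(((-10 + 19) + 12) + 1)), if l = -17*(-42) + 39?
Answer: 20331/11 ≈ 1848.3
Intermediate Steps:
l = 753 (l = 714 + 39 = 753)
l*((49 + 5)/(((-10 + 19) + 12) + 1)) = 753*((49 + 5)/(((-10 + 19) + 12) + 1)) = 753*(54/((9 + 12) + 1)) = 753*(54/(21 + 1)) = 753*(54/22) = 753*(54*(1/22)) = 753*(27/11) = 20331/11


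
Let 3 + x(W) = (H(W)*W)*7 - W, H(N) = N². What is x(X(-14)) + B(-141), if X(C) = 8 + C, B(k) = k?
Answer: -1650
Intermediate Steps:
x(W) = -3 - W + 7*W³ (x(W) = -3 + ((W²*W)*7 - W) = -3 + (W³*7 - W) = -3 + (7*W³ - W) = -3 + (-W + 7*W³) = -3 - W + 7*W³)
x(X(-14)) + B(-141) = (-3 - (8 - 14) + 7*(8 - 14)³) - 141 = (-3 - 1*(-6) + 7*(-6)³) - 141 = (-3 + 6 + 7*(-216)) - 141 = (-3 + 6 - 1512) - 141 = -1509 - 141 = -1650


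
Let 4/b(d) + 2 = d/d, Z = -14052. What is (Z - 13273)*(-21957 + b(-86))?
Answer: 600084325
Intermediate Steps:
b(d) = -4 (b(d) = 4/(-2 + d/d) = 4/(-2 + 1) = 4/(-1) = 4*(-1) = -4)
(Z - 13273)*(-21957 + b(-86)) = (-14052 - 13273)*(-21957 - 4) = -27325*(-21961) = 600084325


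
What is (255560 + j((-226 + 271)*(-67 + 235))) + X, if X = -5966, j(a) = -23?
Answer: 249571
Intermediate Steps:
(255560 + j((-226 + 271)*(-67 + 235))) + X = (255560 - 23) - 5966 = 255537 - 5966 = 249571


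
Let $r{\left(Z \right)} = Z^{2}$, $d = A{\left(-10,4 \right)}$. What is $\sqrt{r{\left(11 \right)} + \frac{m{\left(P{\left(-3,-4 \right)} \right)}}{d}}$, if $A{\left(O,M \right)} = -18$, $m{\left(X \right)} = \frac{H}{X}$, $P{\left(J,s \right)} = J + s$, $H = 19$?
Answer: $\frac{\sqrt{213710}}{42} \approx 11.007$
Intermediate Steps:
$m{\left(X \right)} = \frac{19}{X}$
$d = -18$
$\sqrt{r{\left(11 \right)} + \frac{m{\left(P{\left(-3,-4 \right)} \right)}}{d}} = \sqrt{11^{2} + \frac{19 \frac{1}{-3 - 4}}{-18}} = \sqrt{121 + \frac{19}{-7} \left(- \frac{1}{18}\right)} = \sqrt{121 + 19 \left(- \frac{1}{7}\right) \left(- \frac{1}{18}\right)} = \sqrt{121 - - \frac{19}{126}} = \sqrt{121 + \frac{19}{126}} = \sqrt{\frac{15265}{126}} = \frac{\sqrt{213710}}{42}$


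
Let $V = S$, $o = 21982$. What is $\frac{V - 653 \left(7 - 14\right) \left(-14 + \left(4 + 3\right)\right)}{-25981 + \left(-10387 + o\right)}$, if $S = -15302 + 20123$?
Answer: $\frac{13588}{7193} \approx 1.8891$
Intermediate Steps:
$S = 4821$
$V = 4821$
$\frac{V - 653 \left(7 - 14\right) \left(-14 + \left(4 + 3\right)\right)}{-25981 + \left(-10387 + o\right)} = \frac{4821 - 653 \left(7 - 14\right) \left(-14 + \left(4 + 3\right)\right)}{-25981 + \left(-10387 + 21982\right)} = \frac{4821 - 653 \left(- 7 \left(-14 + 7\right)\right)}{-25981 + 11595} = \frac{4821 - 653 \left(\left(-7\right) \left(-7\right)\right)}{-14386} = \left(4821 - 31997\right) \left(- \frac{1}{14386}\right) = \left(-27176\right) \left(- \frac{1}{14386}\right) = \frac{13588}{7193}$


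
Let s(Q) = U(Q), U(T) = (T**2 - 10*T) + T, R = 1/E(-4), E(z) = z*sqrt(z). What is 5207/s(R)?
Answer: -333248/5185 + 23993856*I/5185 ≈ -64.271 + 4627.6*I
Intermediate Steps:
E(z) = z**(3/2)
R = I/8 (R = 1/((-4)**(3/2)) = 1/(-8*I) = I/8 ≈ 0.125*I)
U(T) = T**2 - 9*T
s(Q) = Q*(-9 + Q)
5207/s(R) = 5207/(((I/8)*(-9 + I/8))) = 5207/((I*(-9 + I/8)/8)) = 5207*(-512*I*(-9 - I/8)/5185) = -2665984*I*(-9 - I/8)/5185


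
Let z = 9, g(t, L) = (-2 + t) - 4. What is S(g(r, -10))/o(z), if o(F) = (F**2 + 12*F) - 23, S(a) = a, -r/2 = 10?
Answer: -13/83 ≈ -0.15663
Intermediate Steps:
r = -20 (r = -2*10 = -20)
g(t, L) = -6 + t
o(F) = -23 + F**2 + 12*F
S(g(r, -10))/o(z) = (-6 - 20)/(-23 + 9**2 + 12*9) = -26/(-23 + 81 + 108) = -26/166 = -26*1/166 = -13/83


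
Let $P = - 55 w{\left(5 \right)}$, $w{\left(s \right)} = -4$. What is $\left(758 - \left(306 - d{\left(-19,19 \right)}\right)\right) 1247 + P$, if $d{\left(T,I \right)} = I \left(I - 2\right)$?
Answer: $966645$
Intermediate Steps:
$d{\left(T,I \right)} = I \left(-2 + I\right)$
$P = 220$ ($P = \left(-55\right) \left(-4\right) = 220$)
$\left(758 - \left(306 - d{\left(-19,19 \right)}\right)\right) 1247 + P = \left(758 - \left(306 - 19 \left(-2 + 19\right)\right)\right) 1247 + 220 = \left(758 - \left(306 - 19 \cdot 17\right)\right) 1247 + 220 = \left(758 - \left(306 - 323\right)\right) 1247 + 220 = \left(758 - -17\right) 1247 + 220 = \left(758 + 17\right) 1247 + 220 = 775 \cdot 1247 + 220 = 966425 + 220 = 966645$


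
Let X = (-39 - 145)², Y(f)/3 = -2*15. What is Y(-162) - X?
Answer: -33946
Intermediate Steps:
Y(f) = -90 (Y(f) = 3*(-2*15) = 3*(-30) = -90)
X = 33856 (X = (-184)² = 33856)
Y(-162) - X = -90 - 1*33856 = -90 - 33856 = -33946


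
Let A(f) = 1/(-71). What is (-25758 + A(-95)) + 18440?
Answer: -519579/71 ≈ -7318.0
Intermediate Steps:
A(f) = -1/71
(-25758 + A(-95)) + 18440 = (-25758 - 1/71) + 18440 = -1828819/71 + 18440 = -519579/71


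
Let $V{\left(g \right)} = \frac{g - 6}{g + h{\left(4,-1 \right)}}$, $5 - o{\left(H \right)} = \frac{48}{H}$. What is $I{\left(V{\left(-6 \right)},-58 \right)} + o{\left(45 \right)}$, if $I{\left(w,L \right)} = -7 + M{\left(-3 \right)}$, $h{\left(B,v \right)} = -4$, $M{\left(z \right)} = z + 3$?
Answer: $- \frac{46}{15} \approx -3.0667$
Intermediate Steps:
$M{\left(z \right)} = 3 + z$
$o{\left(H \right)} = 5 - \frac{48}{H}$
$V{\left(g \right)} = \frac{-6 + g}{-4 + g}$ ($V{\left(g \right)} = \frac{g - 6}{g - 4} = \frac{-6 + g}{-4 + g}$)
$I{\left(w,L \right)} = -7$ ($I{\left(w,L \right)} = -7 + \left(3 - 3\right) = -7 + 0 = -7$)
$I{\left(V{\left(-6 \right)},-58 \right)} + o{\left(45 \right)} = -7 + \left(5 - \frac{48}{45}\right) = -7 + \left(5 - \frac{16}{15}\right) = -7 + \frac{59}{15} = - \frac{46}{15}$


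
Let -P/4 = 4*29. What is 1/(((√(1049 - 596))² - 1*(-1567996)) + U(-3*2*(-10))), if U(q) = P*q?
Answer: 1/1540609 ≈ 6.4909e-7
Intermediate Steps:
P = -464 (P = -16*29 = -4*116 = -464)
U(q) = -464*q
1/(((√(1049 - 596))² - 1*(-1567996)) + U(-3*2*(-10))) = 1/(((√(1049 - 596))² - 1*(-1567996)) - 464*(-3*2)*(-10)) = 1/(((√453)² + 1567996) - (-2784)*(-10)) = 1/((453 + 1567996) - 464*60) = 1/(1568449 - 27840) = 1/1540609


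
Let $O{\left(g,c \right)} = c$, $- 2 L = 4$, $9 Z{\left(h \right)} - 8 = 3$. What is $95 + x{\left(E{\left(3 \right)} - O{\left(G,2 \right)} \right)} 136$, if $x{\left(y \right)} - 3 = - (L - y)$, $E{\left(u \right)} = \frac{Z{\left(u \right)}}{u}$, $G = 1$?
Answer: $\frac{15077}{27} \approx 558.41$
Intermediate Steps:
$Z{\left(h \right)} = \frac{11}{9}$ ($Z{\left(h \right)} = \frac{8}{9} + \frac{1}{9} \cdot 3 = \frac{8}{9} + \frac{1}{3} = \frac{11}{9}$)
$L = -2$ ($L = \left(- \frac{1}{2}\right) 4 = -2$)
$E{\left(u \right)} = \frac{11}{9 u}$
$x{\left(y \right)} = 5 + y$ ($x{\left(y \right)} = 3 - \left(-2 - y\right) = 3 + \left(2 + y\right) = 5 + y$)
$95 + x{\left(E{\left(3 \right)} - O{\left(G,2 \right)} \right)} 136 = 95 + \left(5 + \left(\frac{11}{9 \cdot 3} - 2\right)\right) 136 = 95 + \left(5 + \left(\frac{11}{9} \cdot \frac{1}{3} - 2\right)\right) 136 = 95 + \left(5 + \left(\frac{11}{27} - 2\right)\right) 136 = 95 + \left(5 - \frac{43}{27}\right) 136 = 95 + \frac{92}{27} \cdot 136 = 95 + \frac{12512}{27} = \frac{15077}{27}$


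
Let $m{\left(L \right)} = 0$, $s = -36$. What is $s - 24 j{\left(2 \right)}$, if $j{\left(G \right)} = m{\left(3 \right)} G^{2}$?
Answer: $-36$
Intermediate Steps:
$j{\left(G \right)} = 0$ ($j{\left(G \right)} = 0 G^{2} = 0$)
$s - 24 j{\left(2 \right)} = -36 - 0 = -36 + 0 = -36$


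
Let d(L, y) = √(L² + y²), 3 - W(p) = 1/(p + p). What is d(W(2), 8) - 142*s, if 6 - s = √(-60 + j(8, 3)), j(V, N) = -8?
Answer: -852 + √1145/4 + 284*I*√17 ≈ -843.54 + 1171.0*I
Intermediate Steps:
s = 6 - 2*I*√17 (s = 6 - √(-60 - 8) = 6 - √(-68) = 6 - 2*I*√17 ≈ 6.0 - 8.2462*I)
W(p) = 3 - 1/(2*p) (W(p) = 3 - 1/(p + p) = 3 - 1/(2*p))
d(W(2), 8) - 142*s = √((3 - ½/2)² + 8²) - 142*(6 - 2*I*√17) = √((3 - ½*½)² + 64) + (-852 + 284*I*√17) = √((3 - ¼)² + 64) + (-852 + 284*I*√17) = √((11/4)² + 64) + (-852 + 284*I*√17) = √(121/16 + 64) + (-852 + 284*I*√17) = √(1145/16) + (-852 + 284*I*√17) = √1145/4 + (-852 + 284*I*√17) = -852 + √1145/4 + 284*I*√17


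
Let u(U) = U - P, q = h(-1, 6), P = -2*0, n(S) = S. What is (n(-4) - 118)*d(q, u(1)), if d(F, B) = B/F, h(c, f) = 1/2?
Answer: -244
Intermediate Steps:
P = 0
h(c, f) = ½
q = ½ ≈ 0.50000
u(U) = U (u(U) = U - 1*0 = U + 0 = U)
(n(-4) - 118)*d(q, u(1)) = (-4 - 118)*(1/(½)) = -122*2 = -244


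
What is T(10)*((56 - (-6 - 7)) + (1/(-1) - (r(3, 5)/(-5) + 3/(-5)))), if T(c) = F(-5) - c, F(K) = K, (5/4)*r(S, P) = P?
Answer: -1041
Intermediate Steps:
r(S, P) = 4*P/5
T(c) = -5 - c
T(10)*((56 - (-6 - 7)) + (1/(-1) - (r(3, 5)/(-5) + 3/(-5)))) = (-5 - 1*10)*((56 - (-6 - 7)) + (1/(-1) - (((⅘)*5)/(-5) + 3/(-5)))) = (-5 - 10)*((56 - 1*(-13)) + (-1 - (4*(-⅕) + 3*(-⅕)))) = -15*((56 + 13) + (-1 - (-⅘ - ⅗))) = -15*(69 + (-1 - 1*(-7/5))) = -15*(69 + (-1 + 7/5)) = -15*(69 + ⅖) = -15*347/5 = -1041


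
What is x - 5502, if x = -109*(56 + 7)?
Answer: -12369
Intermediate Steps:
x = -6867 (x = -109*63 = -6867)
x - 5502 = -6867 - 5502 = -12369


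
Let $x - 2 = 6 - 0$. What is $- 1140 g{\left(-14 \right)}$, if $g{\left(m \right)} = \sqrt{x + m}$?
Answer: $- 1140 i \sqrt{6} \approx - 2792.4 i$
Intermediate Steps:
$x = 8$ ($x = 2 + \left(6 - 0\right) = 2 + \left(6 + 0\right) = 2 + 6 = 8$)
$g{\left(m \right)} = \sqrt{8 + m}$
$- 1140 g{\left(-14 \right)} = - 1140 \sqrt{8 - 14} = - 1140 \sqrt{-6} = - 1140 i \sqrt{6}$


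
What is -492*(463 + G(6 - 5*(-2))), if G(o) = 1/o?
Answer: -911307/4 ≈ -2.2783e+5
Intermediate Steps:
-492*(463 + G(6 - 5*(-2))) = -492*(463 + 1/(6 - 5*(-2))) = -492*(463 + 1/(6 + 10)) = -492*(463 + 1/16) = -492*7409/16 = -911307/4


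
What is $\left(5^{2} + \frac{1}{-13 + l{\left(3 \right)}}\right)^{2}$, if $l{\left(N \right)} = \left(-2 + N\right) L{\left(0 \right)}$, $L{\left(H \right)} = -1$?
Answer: $\frac{121801}{196} \approx 621.43$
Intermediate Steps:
$l{\left(N \right)} = 2 - N$ ($l{\left(N \right)} = \left(-2 + N\right) \left(-1\right) = 2 - N$)
$\left(5^{2} + \frac{1}{-13 + l{\left(3 \right)}}\right)^{2} = \left(5^{2} + \frac{1}{-13 + \left(2 - 3\right)}\right)^{2} = \left(25 + \frac{1}{-13 + \left(2 - 3\right)}\right)^{2} = \left(25 + \frac{1}{-13 - 1}\right)^{2} = \left(25 + \frac{1}{-14}\right)^{2} = \left(25 - \frac{1}{14}\right)^{2} = \left(\frac{349}{14}\right)^{2} = \frac{121801}{196}$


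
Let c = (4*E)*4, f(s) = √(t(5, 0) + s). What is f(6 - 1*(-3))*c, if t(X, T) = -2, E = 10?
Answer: 160*√7 ≈ 423.32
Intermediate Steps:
f(s) = √(-2 + s)
c = 160 (c = (4*10)*4 = 40*4 = 160)
f(6 - 1*(-3))*c = √(-2 + (6 - 1*(-3)))*160 = √(-2 + (6 + 3))*160 = √(-2 + 9)*160 = √7*160 = 160*√7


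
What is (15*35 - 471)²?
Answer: 2916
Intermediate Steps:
(15*35 - 471)² = (525 - 471)² = 54² = 2916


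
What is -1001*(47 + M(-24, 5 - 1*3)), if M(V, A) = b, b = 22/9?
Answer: -445445/9 ≈ -49494.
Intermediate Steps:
b = 22/9 (b = 22*(1/9) = 22/9 ≈ 2.4444)
M(V, A) = 22/9
-1001*(47 + M(-24, 5 - 1*3)) = -1001*(47 + 22/9) = -1001*445/9 = -445445/9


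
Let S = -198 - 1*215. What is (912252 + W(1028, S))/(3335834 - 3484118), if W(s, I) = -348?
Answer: -75992/12357 ≈ -6.1497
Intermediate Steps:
S = -413 (S = -198 - 215 = -413)
(912252 + W(1028, S))/(3335834 - 3484118) = (912252 - 348)/(3335834 - 3484118) = 911904/(-148284) = 911904*(-1/148284) = -75992/12357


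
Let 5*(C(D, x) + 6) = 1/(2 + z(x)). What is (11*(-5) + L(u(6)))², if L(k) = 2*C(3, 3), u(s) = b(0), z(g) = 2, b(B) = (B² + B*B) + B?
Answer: 447561/100 ≈ 4475.6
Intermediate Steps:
b(B) = B + 2*B² (b(B) = (B² + B²) + B = 2*B² + B = B + 2*B²)
u(s) = 0 (u(s) = 0*(1 + 2*0) = 0*(1 + 0) = 0*1 = 0)
C(D, x) = -119/20 (C(D, x) = -6 + 1/(5*(2 + 2)) = -6 + (⅕)/4 = -6 + (⅕)*(¼) = -6 + 1/20 = -119/20)
L(k) = -119/10 (L(k) = 2*(-119/20) = -119/10)
(11*(-5) + L(u(6)))² = (11*(-5) - 119/10)² = (-55 - 119/10)² = (-669/10)² = 447561/100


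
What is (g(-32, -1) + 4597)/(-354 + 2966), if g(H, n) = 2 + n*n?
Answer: 1150/653 ≈ 1.7611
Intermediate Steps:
g(H, n) = 2 + n**2
(g(-32, -1) + 4597)/(-354 + 2966) = ((2 + (-1)**2) + 4597)/(-354 + 2966) = ((2 + 1) + 4597)/2612 = (3 + 4597)*(1/2612) = 4600*(1/2612) = 1150/653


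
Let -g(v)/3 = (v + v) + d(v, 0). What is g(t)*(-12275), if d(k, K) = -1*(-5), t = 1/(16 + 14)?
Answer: 186580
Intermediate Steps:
t = 1/30 ≈ 0.033333
d(k, K) = 5
g(v) = -15 - 6*v (g(v) = -3*((v + v) + 5) = -3*(2*v + 5) = -3*(5 + 2*v) = -15 - 6*v)
g(t)*(-12275) = (-15 - 6*1/30)*(-12275) = (-15 - 1/5)*(-12275) = -76/5*(-12275) = 186580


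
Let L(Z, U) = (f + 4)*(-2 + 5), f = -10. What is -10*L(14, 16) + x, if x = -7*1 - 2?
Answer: 171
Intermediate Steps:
L(Z, U) = -18 (L(Z, U) = (-10 + 4)*(-2 + 5) = -6*3 = -18)
x = -9 (x = -7 - 2 = -9)
-10*L(14, 16) + x = -10*(-18) - 9 = 180 - 9 = 171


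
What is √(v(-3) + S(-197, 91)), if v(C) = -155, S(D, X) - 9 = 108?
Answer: I*√38 ≈ 6.1644*I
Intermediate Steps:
S(D, X) = 117 (S(D, X) = 9 + 108 = 117)
√(v(-3) + S(-197, 91)) = √(-155 + 117) = √(-38) = I*√38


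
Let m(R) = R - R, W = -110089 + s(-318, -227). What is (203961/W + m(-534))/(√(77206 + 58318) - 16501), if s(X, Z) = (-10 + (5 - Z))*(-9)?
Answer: 3365560461/30504194254499 + 407922*√33881/30504194254499 ≈ 0.00011279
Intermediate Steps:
s(X, Z) = 45 + 9*Z (s(X, Z) = (-5 - Z)*(-9) = 45 + 9*Z)
W = -112087 (W = -110089 + (45 + 9*(-227)) = -110089 + (45 - 2043) = -110089 - 1998 = -112087)
m(R) = 0
(203961/W + m(-534))/(√(77206 + 58318) - 16501) = (203961/(-112087) + 0)/(√(77206 + 58318) - 16501) = (203961*(-1/112087) + 0)/(√135524 - 16501) = (-203961/112087 + 0)/(2*√33881 - 16501) = -203961/(112087*(-16501 + 2*√33881))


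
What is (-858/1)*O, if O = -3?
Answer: 2574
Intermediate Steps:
(-858/1)*O = -858/1*(-3) = -858*(-3) = 2574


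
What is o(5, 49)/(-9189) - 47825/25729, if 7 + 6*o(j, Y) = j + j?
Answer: -878953579/472847562 ≈ -1.8589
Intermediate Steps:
o(j, Y) = -7/6 + j/3 (o(j, Y) = -7/6 + (j + j)/6 = -7/6 + (2*j)/6 = -7/6 + j/3)
o(5, 49)/(-9189) - 47825/25729 = (-7/6 + (⅓)*5)/(-9189) - 47825/25729 = (-7/6 + 5/3)*(-1/9189) - 47825*1/25729 = (½)*(-1/9189) - 47825/25729 = -1/18378 - 47825/25729 = -878953579/472847562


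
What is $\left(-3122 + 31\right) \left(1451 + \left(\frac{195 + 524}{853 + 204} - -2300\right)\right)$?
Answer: $- \frac{12257440866}{1057} \approx -1.1596 \cdot 10^{7}$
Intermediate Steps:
$\left(-3122 + 31\right) \left(1451 + \left(\frac{195 + 524}{853 + 204} - -2300\right)\right) = - 3091 \left(1451 + \left(\frac{719}{1057} + 2300\right)\right) = - 3091 \left(1451 + \frac{2431819}{1057}\right) = \left(-3091\right) \frac{3965526}{1057} = - \frac{12257440866}{1057}$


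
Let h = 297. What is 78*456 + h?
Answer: 35865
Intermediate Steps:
78*456 + h = 78*456 + 297 = 35568 + 297 = 35865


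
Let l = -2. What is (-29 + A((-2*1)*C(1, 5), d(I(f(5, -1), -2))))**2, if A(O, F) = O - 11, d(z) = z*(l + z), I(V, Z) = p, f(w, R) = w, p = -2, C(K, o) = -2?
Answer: 1296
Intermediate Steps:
I(V, Z) = -2
d(z) = z*(-2 + z)
A(O, F) = -11 + O
(-29 + A((-2*1)*C(1, 5), d(I(f(5, -1), -2))))**2 = (-29 + (-11 - 2*1*(-2)))**2 = (-29 + (-11 - 2*(-2)))**2 = (-29 + (-11 + 4))**2 = (-29 - 7)**2 = (-36)**2 = 1296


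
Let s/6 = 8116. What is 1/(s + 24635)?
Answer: 1/73331 ≈ 1.3637e-5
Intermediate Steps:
s = 48696 (s = 6*8116 = 48696)
1/(s + 24635) = 1/(48696 + 24635) = 1/73331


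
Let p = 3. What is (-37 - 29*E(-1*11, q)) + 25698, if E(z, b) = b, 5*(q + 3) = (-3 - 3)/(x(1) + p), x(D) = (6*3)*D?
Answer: 901238/35 ≈ 25750.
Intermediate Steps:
x(D) = 18*D
q = -107/35 (q = -3 + ((-3 - 3)/(18*1 + 3))/5 = -3 + (-6/(18 + 3))/5 = -3 + (-6/21)/5 = -3 + (-6*1/21)/5 = -3 + (⅕)*(-2/7) = -3 - 2/35 = -107/35 ≈ -3.0571)
(-37 - 29*E(-1*11, q)) + 25698 = (-37 - 29*(-107/35)) + 25698 = (-37 + 3103/35) + 25698 = 1808/35 + 25698 = 901238/35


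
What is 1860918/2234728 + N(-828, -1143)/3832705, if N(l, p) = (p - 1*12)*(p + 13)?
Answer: 1004900497239/856505317924 ≈ 1.1733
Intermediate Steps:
N(l, p) = (-12 + p)*(13 + p) (N(l, p) = (p - 12)*(13 + p) = (-12 + p)*(13 + p))
1860918/2234728 + N(-828, -1143)/3832705 = 1860918/2234728 + (-156 - 1143 + (-1143)**2)/3832705 = 1860918*(1/2234728) + (-156 - 1143 + 1306449)*(1/3832705) = 930459/1117364 + 1305150*(1/3832705) = 930459/1117364 + 261030/766541 = 1004900497239/856505317924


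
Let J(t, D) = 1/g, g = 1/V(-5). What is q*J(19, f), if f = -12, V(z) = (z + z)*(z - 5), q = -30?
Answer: -3000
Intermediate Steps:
V(z) = 2*z*(-5 + z) (V(z) = (2*z)*(-5 + z) = 2*z*(-5 + z))
g = 1/100 (g = 1/(2*(-5)*(-5 - 5)) = 1/(2*(-5)*(-10)) = 1/100 ≈ 0.010000)
J(t, D) = 100 (J(t, D) = 1/(1/100) = 100)
q*J(19, f) = -30*100 = -3000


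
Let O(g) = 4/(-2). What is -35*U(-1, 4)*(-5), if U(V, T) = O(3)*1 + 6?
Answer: 700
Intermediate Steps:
O(g) = -2 (O(g) = 4*(-1/2) = -2)
U(V, T) = 4 (U(V, T) = -2*1 + 6 = -2 + 6 = 4)
-35*U(-1, 4)*(-5) = -35*4*(-5) = -140*(-5) = 700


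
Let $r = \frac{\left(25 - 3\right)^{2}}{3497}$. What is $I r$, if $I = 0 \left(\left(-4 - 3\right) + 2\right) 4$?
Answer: $0$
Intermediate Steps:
$r = \frac{484}{3497}$ ($r = 22^{2} \cdot \frac{1}{3497} = 484 \cdot \frac{1}{3497} = \frac{484}{3497} \approx 0.1384$)
$I = 0$ ($I = 0 \left(-7 + 2\right) 4 = 0 \left(-5\right) 4 = 0 \cdot 4 = 0$)
$I r = 0 \cdot \frac{484}{3497} = 0$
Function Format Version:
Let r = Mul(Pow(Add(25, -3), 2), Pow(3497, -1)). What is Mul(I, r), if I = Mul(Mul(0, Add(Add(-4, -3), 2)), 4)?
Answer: 0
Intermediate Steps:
r = Rational(484, 3497) (r = Mul(Pow(22, 2), Rational(1, 3497)) = Mul(484, Rational(1, 3497)) = Rational(484, 3497) ≈ 0.13840)
I = 0 (I = Mul(Mul(0, Add(-7, 2)), 4) = Mul(Mul(0, -5), 4) = Mul(0, 4) = 0)
Mul(I, r) = Mul(0, Rational(484, 3497)) = 0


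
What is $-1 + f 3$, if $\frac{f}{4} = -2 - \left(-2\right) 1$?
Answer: $-1$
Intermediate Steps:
$f = 0$ ($f = 4 \left(-2 - \left(-2\right) 1\right) = 4 \left(-2 - -2\right) = 4 \left(-2 + 2\right) = 4 \cdot 0 = 0$)
$-1 + f 3 = -1 + 0 \cdot 3 = -1 + 0 = -1$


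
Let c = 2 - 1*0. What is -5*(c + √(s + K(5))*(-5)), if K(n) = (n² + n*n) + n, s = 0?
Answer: -10 + 25*√55 ≈ 175.41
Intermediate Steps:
c = 2 (c = 2 + 0 = 2)
K(n) = n + 2*n² (K(n) = (n² + n²) + n = 2*n² + n = n + 2*n²)
-5*(c + √(s + K(5))*(-5)) = -5*(2 + √(0 + 5*(1 + 2*5))*(-5)) = -5*(2 + √(0 + 5*(1 + 10))*(-5)) = -5*(2 + √(0 + 5*11)*(-5)) = -5*(2 + √(0 + 55)*(-5)) = -5*(2 + √55*(-5)) = -5*(2 - 5*√55) = -10 + 25*√55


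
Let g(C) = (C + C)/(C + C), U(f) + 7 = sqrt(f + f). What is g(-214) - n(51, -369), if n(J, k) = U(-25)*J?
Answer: 358 - 255*I*sqrt(2) ≈ 358.0 - 360.62*I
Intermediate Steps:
U(f) = -7 + sqrt(2)*sqrt(f) (U(f) = -7 + sqrt(f + f) = -7 + sqrt(2*f) = -7 + sqrt(2)*sqrt(f))
g(C) = 1 (g(C) = (2*C)/((2*C)) = (2*C)*(1/(2*C)) = 1)
n(J, k) = J*(-7 + 5*I*sqrt(2)) (n(J, k) = (-7 + sqrt(2)*sqrt(-25))*J = (-7 + sqrt(2)*(5*I))*J = (-7 + 5*I*sqrt(2))*J = J*(-7 + 5*I*sqrt(2)))
g(-214) - n(51, -369) = 1 - 51*(-7 + 5*I*sqrt(2)) = 1 - (-357 + 255*I*sqrt(2)) = 1 + (357 - 255*I*sqrt(2)) = 358 - 255*I*sqrt(2)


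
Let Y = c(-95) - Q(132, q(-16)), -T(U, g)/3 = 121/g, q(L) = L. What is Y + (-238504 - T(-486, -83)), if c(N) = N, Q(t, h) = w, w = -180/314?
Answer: -3109233090/13031 ≈ -2.3860e+5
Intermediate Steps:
w = -90/157 (w = -180*1/314 = -90/157 ≈ -0.57325)
T(U, g) = -363/g
Q(t, h) = -90/157
Y = -14825/157 (Y = -95 - 1*(-90/157) = -95 + 90/157 = -14825/157 ≈ -94.427)
Y + (-238504 - T(-486, -83)) = -14825/157 + (-238504 - (-363)/(-83)) = -14825/157 + (-238504 - (-363)*(-1)/83) = -14825/157 + (-238504 - 1*363/83) = -14825/157 + (-238504 - 363/83) = -14825/157 - 19796195/83 = -3109233090/13031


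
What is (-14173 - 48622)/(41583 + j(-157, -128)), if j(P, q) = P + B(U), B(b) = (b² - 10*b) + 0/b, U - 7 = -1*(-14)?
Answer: -62795/41657 ≈ -1.5074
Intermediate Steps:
U = 21 (U = 7 - 1*(-14) = 7 + 14 = 21)
B(b) = b² - 10*b (B(b) = (b² - 10*b) + 0 = b² - 10*b)
j(P, q) = 231 + P (j(P, q) = P + 21*(-10 + 21) = P + 21*11 = P + 231 = 231 + P)
(-14173 - 48622)/(41583 + j(-157, -128)) = (-14173 - 48622)/(41583 + (231 - 157)) = -62795/(41583 + 74) = -62795/41657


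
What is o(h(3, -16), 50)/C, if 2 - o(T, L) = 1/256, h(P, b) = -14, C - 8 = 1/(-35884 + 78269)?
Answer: 21658735/86804736 ≈ 0.24951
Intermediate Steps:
C = 339081/42385 (C = 8 + 1/(-35884 + 78269) = 8 + 1/42385 = 339081/42385 ≈ 8.0000)
o(T, L) = 511/256 (o(T, L) = 2 - 1/256 = 511/256)
o(h(3, -16), 50)/C = 511/(256*(339081/42385)) = (511/256)*(42385/339081) = 21658735/86804736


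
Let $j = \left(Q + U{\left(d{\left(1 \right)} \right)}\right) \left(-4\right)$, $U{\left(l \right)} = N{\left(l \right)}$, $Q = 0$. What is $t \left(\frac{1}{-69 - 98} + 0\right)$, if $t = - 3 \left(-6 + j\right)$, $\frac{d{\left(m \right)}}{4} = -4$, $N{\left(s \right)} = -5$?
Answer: $\frac{42}{167} \approx 0.2515$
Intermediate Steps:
$d{\left(m \right)} = -16$ ($d{\left(m \right)} = 4 \left(-4\right) = -16$)
$U{\left(l \right)} = -5$
$j = 20$ ($j = \left(0 - 5\right) \left(-4\right) = \left(-5\right) \left(-4\right) = 20$)
$t = -42$ ($t = - 3 \left(-6 + 20\right) = \left(-3\right) 14 = -42$)
$t \left(\frac{1}{-69 - 98} + 0\right) = - 42 \left(\frac{1}{-69 - 98} + 0\right) = - 42 \left(\frac{1}{-167} + 0\right) = - 42 \left(- \frac{1}{167} + 0\right) = \left(-42\right) \left(- \frac{1}{167}\right) = \frac{42}{167}$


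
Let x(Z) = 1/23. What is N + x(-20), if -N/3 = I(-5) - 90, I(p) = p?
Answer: 6556/23 ≈ 285.04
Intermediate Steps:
x(Z) = 1/23
N = 285 (N = -3*(-5 - 90) = -3*(-95) = 285)
N + x(-20) = 285 + 1/23 = 6556/23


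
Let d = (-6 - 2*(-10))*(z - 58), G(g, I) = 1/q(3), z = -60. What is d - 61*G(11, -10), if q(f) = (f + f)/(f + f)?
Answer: -1713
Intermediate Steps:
q(f) = 1 (q(f) = (2*f)/((2*f)) = (2*f)*(1/(2*f)) = 1)
G(g, I) = 1 (G(g, I) = 1/1 = 1)
d = -1652 (d = (-6 - 2*(-10))*(-60 - 58) = (-6 + 20)*(-118) = 14*(-118) = -1652)
d - 61*G(11, -10) = -1652 - 61*1 = -1652 - 61 = -1713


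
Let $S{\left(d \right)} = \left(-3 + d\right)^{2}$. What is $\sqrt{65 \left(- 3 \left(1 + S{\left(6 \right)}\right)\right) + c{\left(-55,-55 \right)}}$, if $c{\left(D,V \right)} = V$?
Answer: $i \sqrt{2005} \approx 44.777 i$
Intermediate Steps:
$\sqrt{65 \left(- 3 \left(1 + S{\left(6 \right)}\right)\right) + c{\left(-55,-55 \right)}} = \sqrt{65 \left(- 3 \left(1 + \left(-3 + 6\right)^{2}\right)\right) - 55} = \sqrt{65 \left(- 3 \left(1 + 3^{2}\right)\right) - 55} = \sqrt{65 \left(- 3 \left(1 + 9\right)\right) - 55} = \sqrt{65 \left(\left(-3\right) 10\right) - 55} = \sqrt{65 \left(-30\right) - 55} = \sqrt{-1950 - 55} = \sqrt{-2005} = i \sqrt{2005}$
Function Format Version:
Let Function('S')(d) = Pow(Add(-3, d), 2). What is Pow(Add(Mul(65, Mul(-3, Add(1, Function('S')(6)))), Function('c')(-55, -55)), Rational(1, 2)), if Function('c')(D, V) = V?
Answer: Mul(I, Pow(2005, Rational(1, 2))) ≈ Mul(44.777, I)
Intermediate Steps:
Pow(Add(Mul(65, Mul(-3, Add(1, Function('S')(6)))), Function('c')(-55, -55)), Rational(1, 2)) = Pow(Add(Mul(65, Mul(-3, Add(1, Pow(Add(-3, 6), 2)))), -55), Rational(1, 2)) = Pow(Add(Mul(65, Mul(-3, Add(1, Pow(3, 2)))), -55), Rational(1, 2)) = Pow(Add(Mul(65, Mul(-3, Add(1, 9))), -55), Rational(1, 2)) = Pow(Add(Mul(65, Mul(-3, 10)), -55), Rational(1, 2)) = Pow(Add(Mul(65, -30), -55), Rational(1, 2)) = Pow(Add(-1950, -55), Rational(1, 2)) = Pow(-2005, Rational(1, 2)) = Mul(I, Pow(2005, Rational(1, 2)))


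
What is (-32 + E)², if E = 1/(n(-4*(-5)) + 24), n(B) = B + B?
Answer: 4190209/4096 ≈ 1023.0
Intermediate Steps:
n(B) = 2*B
E = 1/64 (E = 1/(2*(-4*(-5)) + 24) = 1/(2*20 + 24) = 1/(40 + 24) = 1/64 ≈ 0.015625)
(-32 + E)² = (-32 + 1/64)² = (-2047/64)² = 4190209/4096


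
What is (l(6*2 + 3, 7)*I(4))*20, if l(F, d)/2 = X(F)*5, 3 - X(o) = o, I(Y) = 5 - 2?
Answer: -7200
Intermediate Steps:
I(Y) = 3
X(o) = 3 - o
l(F, d) = 30 - 10*F (l(F, d) = 2*((3 - F)*5) = 2*(15 - 5*F) = 30 - 10*F)
(l(6*2 + 3, 7)*I(4))*20 = ((30 - 10*(6*2 + 3))*3)*20 = ((30 - 10*(12 + 3))*3)*20 = ((30 - 10*15)*3)*20 = ((30 - 150)*3)*20 = -120*3*20 = -360*20 = -7200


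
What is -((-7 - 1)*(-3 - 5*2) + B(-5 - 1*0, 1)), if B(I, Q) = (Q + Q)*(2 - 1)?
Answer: -106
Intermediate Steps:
B(I, Q) = 2*Q (B(I, Q) = (2*Q)*1 = 2*Q)
-((-7 - 1)*(-3 - 5*2) + B(-5 - 1*0, 1)) = -((-7 - 1)*(-3 - 5*2) + 2*1) = -(-8*(-3 - 10) + 2) = -(-8*(-13) + 2) = -(104 + 2) = -1*106 = -106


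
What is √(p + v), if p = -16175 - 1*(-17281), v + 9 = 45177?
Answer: √46274 ≈ 215.11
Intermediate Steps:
v = 45168 (v = -9 + 45177 = 45168)
p = 1106 (p = -16175 + 17281 = 1106)
√(p + v) = √(1106 + 45168) = √46274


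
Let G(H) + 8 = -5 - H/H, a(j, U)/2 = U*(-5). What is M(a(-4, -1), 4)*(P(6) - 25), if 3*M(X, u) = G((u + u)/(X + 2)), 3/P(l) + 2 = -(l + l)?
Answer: 353/3 ≈ 117.67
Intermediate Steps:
P(l) = 3/(-2 - 2*l) (P(l) = 3/(-2 - (l + l)) = 3/(-2 - 2*l))
a(j, U) = -10*U (a(j, U) = 2*(U*(-5)) = 2*(-5*U) = -10*U)
G(H) = -14 (G(H) = -8 + (-5 - H/H) = -8 + (-5 - 1*1) = -8 + (-5 - 1) = -8 - 6 = -14)
M(X, u) = -14/3 (M(X, u) = (1/3)*(-14) = -14/3)
M(a(-4, -1), 4)*(P(6) - 25) = -14*(-3/(2 + 2*6) - 25)/3 = -14*(-3/(2 + 12) - 25)/3 = -14*(-3/14 - 25)/3 = -14/3*(-353/14) = 353/3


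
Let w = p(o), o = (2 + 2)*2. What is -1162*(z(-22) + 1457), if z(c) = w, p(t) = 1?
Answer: -1694196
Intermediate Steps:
o = 8 (o = 4*2 = 8)
w = 1
z(c) = 1
-1162*(z(-22) + 1457) = -1162*(1 + 1457) = -1162*1458 = -1694196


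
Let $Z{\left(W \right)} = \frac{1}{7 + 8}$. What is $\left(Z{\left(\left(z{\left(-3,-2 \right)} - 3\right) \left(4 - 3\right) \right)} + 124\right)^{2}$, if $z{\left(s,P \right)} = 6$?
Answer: $\frac{3463321}{225} \approx 15393.0$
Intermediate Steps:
$Z{\left(W \right)} = \frac{1}{15}$
$\left(Z{\left(\left(z{\left(-3,-2 \right)} - 3\right) \left(4 - 3\right) \right)} + 124\right)^{2} = \left(\frac{1}{15} + 124\right)^{2} = \left(\frac{1861}{15}\right)^{2} = \frac{3463321}{225}$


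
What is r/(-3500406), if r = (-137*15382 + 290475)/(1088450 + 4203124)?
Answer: 1816859/18522657379044 ≈ 9.8088e-8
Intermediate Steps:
r = -1816859/5291574 (r = (-2107334 + 290475)/5291574 = -1816859*1/5291574 = -1816859/5291574 ≈ -0.34335)
r/(-3500406) = -1816859/5291574/(-3500406) = -1816859/5291574*(-1/3500406) = 1816859/18522657379044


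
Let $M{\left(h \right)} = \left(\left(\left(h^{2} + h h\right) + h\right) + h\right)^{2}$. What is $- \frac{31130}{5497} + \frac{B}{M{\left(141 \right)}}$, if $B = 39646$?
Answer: $- \frac{24958709966809}{4407280041096} \approx -5.6631$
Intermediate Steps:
$M{\left(h \right)} = \left(2 h + 2 h^{2}\right)^{2}$ ($M{\left(h \right)} = \left(\left(\left(h^{2} + h^{2}\right) + h\right) + h\right)^{2} = \left(\left(2 h^{2} + h\right) + h\right)^{2} = \left(\left(h + 2 h^{2}\right) + h\right)^{2} = \left(2 h + 2 h^{2}\right)^{2}$)
$- \frac{31130}{5497} + \frac{B}{M{\left(141 \right)}} = - \frac{31130}{5497} + \frac{39646}{4 \cdot 141^{2} \left(1 + 141\right)^{2}} = \left(-31130\right) \frac{1}{5497} + \frac{39646}{4 \cdot 19881 \cdot 142^{2}} = - \frac{31130}{5497} + \frac{39646}{4 \cdot 19881 \cdot 20164} = - \frac{31130}{5497} + \frac{39646}{1603521936} = - \frac{31130}{5497} + 39646 \cdot \frac{1}{1603521936} = - \frac{31130}{5497} + \frac{19823}{801760968} = - \frac{24958709966809}{4407280041096}$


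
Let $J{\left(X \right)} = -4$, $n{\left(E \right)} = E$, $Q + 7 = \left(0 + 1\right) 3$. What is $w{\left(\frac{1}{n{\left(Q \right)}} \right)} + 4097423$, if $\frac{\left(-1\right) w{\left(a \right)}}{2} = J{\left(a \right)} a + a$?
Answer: $\frac{8194843}{2} \approx 4.0974 \cdot 10^{6}$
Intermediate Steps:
$Q = -4$ ($Q = -7 + \left(0 + 1\right) 3 = -7 + 1 \cdot 3 = -7 + 3 = -4$)
$w{\left(a \right)} = 6 a$ ($w{\left(a \right)} = - 2 \left(- 4 a + a\right) = - 2 \left(- 3 a\right) = 6 a$)
$w{\left(\frac{1}{n{\left(Q \right)}} \right)} + 4097423 = \frac{6}{-4} + 4097423 = 6 \left(- \frac{1}{4}\right) + 4097423 = - \frac{3}{2} + 4097423 = \frac{8194843}{2}$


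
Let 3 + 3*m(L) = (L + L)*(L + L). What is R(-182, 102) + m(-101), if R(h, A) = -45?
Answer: 40666/3 ≈ 13555.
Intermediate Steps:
m(L) = -1 + 4*L**2/3 (m(L) = -1 + ((L + L)*(L + L))/3 = -1 + ((2*L)*(2*L))/3 = -1 + (4*L**2)/3 = -1 + 4*L**2/3)
R(-182, 102) + m(-101) = -45 + (-1 + (4/3)*(-101)**2) = -45 + (-1 + (4/3)*10201) = -45 + (-1 + 40804/3) = -45 + 40801/3 = 40666/3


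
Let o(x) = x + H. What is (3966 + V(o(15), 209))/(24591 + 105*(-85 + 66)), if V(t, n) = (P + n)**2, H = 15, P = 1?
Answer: 8011/3766 ≈ 2.1272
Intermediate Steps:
o(x) = 15 + x (o(x) = x + 15 = 15 + x)
V(t, n) = (1 + n)**2
(3966 + V(o(15), 209))/(24591 + 105*(-85 + 66)) = (3966 + (1 + 209)**2)/(24591 + 105*(-85 + 66)) = (3966 + 210**2)/(24591 + 105*(-19)) = (3966 + 44100)/(24591 - 1995) = 48066/22596 = 48066*(1/22596) = 8011/3766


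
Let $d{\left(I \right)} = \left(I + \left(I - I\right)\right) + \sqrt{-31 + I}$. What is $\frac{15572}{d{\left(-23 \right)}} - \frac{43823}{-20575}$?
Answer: $\frac{- 319385971 i + 131469 \sqrt{6}}{20575 \left(3 \sqrt{6} + 23 i\right)} \approx -612.2 - 196.28 i$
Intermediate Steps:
$d{\left(I \right)} = I + \sqrt{-31 + I}$ ($d{\left(I \right)} = \left(I + 0\right) + \sqrt{-31 + I} = I + \sqrt{-31 + I}$)
$\frac{15572}{d{\left(-23 \right)}} - \frac{43823}{-20575} = \frac{15572}{-23 + \sqrt{-31 - 23}} - \frac{43823}{-20575} = \frac{15572}{-23 + \sqrt{-54}} - - \frac{43823}{20575} = \frac{15572}{-23 + 3 i \sqrt{6}} + \frac{43823}{20575} = \frac{43823}{20575} + \frac{15572}{-23 + 3 i \sqrt{6}}$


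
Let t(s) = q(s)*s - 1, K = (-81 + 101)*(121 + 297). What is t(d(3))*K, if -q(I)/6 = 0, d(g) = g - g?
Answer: -8360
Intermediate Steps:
d(g) = 0
q(I) = 0 (q(I) = -6*0 = 0)
K = 8360 (K = 20*418 = 8360)
t(s) = -1 (t(s) = 0*s - 1 = 0 - 1 = -1)
t(d(3))*K = -1*8360 = -8360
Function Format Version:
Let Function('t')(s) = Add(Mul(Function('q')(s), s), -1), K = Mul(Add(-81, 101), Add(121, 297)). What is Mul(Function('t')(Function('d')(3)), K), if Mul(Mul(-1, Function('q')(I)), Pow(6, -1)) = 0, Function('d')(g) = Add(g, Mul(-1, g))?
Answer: -8360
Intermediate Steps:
Function('d')(g) = 0
Function('q')(I) = 0 (Function('q')(I) = Mul(-6, 0) = 0)
K = 8360 (K = Mul(20, 418) = 8360)
Function('t')(s) = -1 (Function('t')(s) = Add(Mul(0, s), -1) = Add(0, -1) = -1)
Mul(Function('t')(Function('d')(3)), K) = Mul(-1, 8360) = -8360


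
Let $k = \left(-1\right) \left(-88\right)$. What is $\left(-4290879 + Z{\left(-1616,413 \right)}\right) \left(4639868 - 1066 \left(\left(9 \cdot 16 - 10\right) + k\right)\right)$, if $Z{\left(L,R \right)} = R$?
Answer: $-18891848538656$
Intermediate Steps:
$k = 88$
$\left(-4290879 + Z{\left(-1616,413 \right)}\right) \left(4639868 - 1066 \left(\left(9 \cdot 16 - 10\right) + k\right)\right) = \left(-4290879 + 413\right) \left(4639868 - 1066 \left(\left(9 \cdot 16 - 10\right) + 88\right)\right) = - 4290466 \left(4639868 - 1066 \left(\left(144 - 10\right) + 88\right)\right) = - 4290466 \left(4639868 - 1066 \left(134 + 88\right)\right) = - 4290466 \left(4639868 - 236652\right) = \left(-4290466\right) 4403216 = -18891848538656$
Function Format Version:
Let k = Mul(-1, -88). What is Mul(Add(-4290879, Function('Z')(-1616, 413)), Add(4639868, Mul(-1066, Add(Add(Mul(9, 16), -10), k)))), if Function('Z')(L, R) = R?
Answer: -18891848538656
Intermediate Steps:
k = 88
Mul(Add(-4290879, Function('Z')(-1616, 413)), Add(4639868, Mul(-1066, Add(Add(Mul(9, 16), -10), k)))) = Mul(Add(-4290879, 413), Add(4639868, Mul(-1066, Add(Add(Mul(9, 16), -10), 88)))) = Mul(-4290466, Add(4639868, Mul(-1066, Add(Add(144, -10), 88)))) = Mul(-4290466, Add(4639868, Mul(-1066, Add(134, 88)))) = Mul(-4290466, Add(4639868, Mul(-1066, 222))) = Mul(-4290466, Add(4639868, -236652)) = Mul(-4290466, 4403216) = -18891848538656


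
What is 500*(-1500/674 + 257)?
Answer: 42929500/337 ≈ 1.2739e+5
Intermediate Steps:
500*(-1500/674 + 257) = 500*(-1500*1/674 + 257) = 500*(-750/337 + 257) = 500*(85859/337) = 42929500/337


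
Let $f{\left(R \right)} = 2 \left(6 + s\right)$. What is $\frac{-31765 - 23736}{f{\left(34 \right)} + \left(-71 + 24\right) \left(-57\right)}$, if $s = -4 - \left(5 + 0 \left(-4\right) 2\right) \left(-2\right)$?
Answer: $- \frac{55501}{2703} \approx -20.533$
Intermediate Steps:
$s = 6$ ($s = -4 - \left(5 + 0 \cdot 2\right) \left(-2\right) = -4 - \left(5 + 0\right) \left(-2\right) = -4 - 5 \left(-2\right) = -4 - -10 = -4 + 10 = 6$)
$f{\left(R \right)} = 24$ ($f{\left(R \right)} = 2 \left(6 + 6\right) = 2 \cdot 12 = 24$)
$\frac{-31765 - 23736}{f{\left(34 \right)} + \left(-71 + 24\right) \left(-57\right)} = \frac{-31765 - 23736}{24 + \left(-71 + 24\right) \left(-57\right)} = - \frac{55501}{24 - -2679} = - \frac{55501}{24 + 2679} = - \frac{55501}{2703}$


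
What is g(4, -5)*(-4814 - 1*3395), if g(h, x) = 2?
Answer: -16418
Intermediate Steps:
g(4, -5)*(-4814 - 1*3395) = 2*(-4814 - 1*3395) = 2*(-4814 - 3395) = 2*(-8209) = -16418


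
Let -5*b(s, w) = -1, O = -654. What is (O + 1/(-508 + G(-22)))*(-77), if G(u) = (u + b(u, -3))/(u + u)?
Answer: 5622537998/111651 ≈ 50358.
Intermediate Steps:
b(s, w) = ⅕ (b(s, w) = -⅕*(-1) = ⅕)
G(u) = (⅕ + u)/(2*u) (G(u) = (u + ⅕)/(u + u) = (⅕ + u)/((2*u)) = (⅕ + u)*(1/(2*u)) = (⅕ + u)/(2*u))
(O + 1/(-508 + G(-22)))*(-77) = (-654 + 1/(-508 + (⅒)*(1 + 5*(-22))/(-22)))*(-77) = (-654 + 1/(-508 + (⅒)*(-1/22)*(1 - 110)))*(-77) = (-654 + 1/(-508 + (⅒)*(-1/22)*(-109)))*(-77) = (-654 + 1/(-508 + 109/220))*(-77) = (-654 + 1/(-111651/220))*(-77) = (-654 - 220/111651)*(-77) = -73019974/111651*(-77) = 5622537998/111651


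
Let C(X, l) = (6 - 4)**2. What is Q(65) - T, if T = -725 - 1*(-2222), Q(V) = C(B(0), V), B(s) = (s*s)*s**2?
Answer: -1493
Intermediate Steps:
B(s) = s**4 (B(s) = s**2*s**2 = s**4)
C(X, l) = 4 (C(X, l) = 2**2 = 4)
Q(V) = 4
T = 1497 (T = -725 + 2222 = 1497)
Q(65) - T = 4 - 1*1497 = 4 - 1497 = -1493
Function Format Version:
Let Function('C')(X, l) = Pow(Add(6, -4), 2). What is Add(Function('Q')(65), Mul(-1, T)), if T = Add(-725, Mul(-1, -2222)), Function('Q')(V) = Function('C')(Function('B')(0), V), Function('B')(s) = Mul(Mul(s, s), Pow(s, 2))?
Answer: -1493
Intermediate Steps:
Function('B')(s) = Pow(s, 4) (Function('B')(s) = Mul(Pow(s, 2), Pow(s, 2)) = Pow(s, 4))
Function('C')(X, l) = 4 (Function('C')(X, l) = Pow(2, 2) = 4)
Function('Q')(V) = 4
T = 1497 (T = Add(-725, 2222) = 1497)
Add(Function('Q')(65), Mul(-1, T)) = Add(4, Mul(-1, 1497)) = Add(4, -1497) = -1493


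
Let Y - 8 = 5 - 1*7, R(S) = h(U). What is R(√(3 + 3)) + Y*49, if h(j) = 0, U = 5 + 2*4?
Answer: 294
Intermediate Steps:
U = 13 (U = 5 + 8 = 13)
R(S) = 0
Y = 6 (Y = 8 + (5 - 1*7) = 8 + (5 - 7) = 8 - 2 = 6)
R(√(3 + 3)) + Y*49 = 0 + 6*49 = 0 + 294 = 294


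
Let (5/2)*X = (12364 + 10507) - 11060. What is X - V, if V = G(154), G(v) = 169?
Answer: 22777/5 ≈ 4555.4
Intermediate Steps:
V = 169
X = 23622/5 (X = 2*((12364 + 10507) - 11060)/5 = 2*(22871 - 11060)/5 = (⅖)*11811 = 23622/5 ≈ 4724.4)
X - V = 23622/5 - 1*169 = 23622/5 - 169 = 22777/5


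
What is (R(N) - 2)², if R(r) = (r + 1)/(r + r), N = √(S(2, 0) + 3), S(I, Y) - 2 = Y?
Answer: 23/10 - 3*√5/10 ≈ 1.6292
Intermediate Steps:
S(I, Y) = 2 + Y
N = √5 (N = √((2 + 0) + 3) = √(2 + 3) = √5 ≈ 2.2361)
R(r) = (1 + r)/(2*r) (R(r) = (1 + r)/((2*r)) = (1 + r)*(1/(2*r)) = (1 + r)/(2*r))
(R(N) - 2)² = ((1 + √5)/(2*(√5)) - 2)² = ((√5/5)*(1 + √5)/2 - 2)² = (√5*(1 + √5)/10 - 2)² = (-2 + √5*(1 + √5)/10)²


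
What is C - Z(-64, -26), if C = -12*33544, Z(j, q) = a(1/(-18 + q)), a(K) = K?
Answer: -17711231/44 ≈ -4.0253e+5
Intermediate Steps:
Z(j, q) = 1/(-18 + q)
C = -402528
C - Z(-64, -26) = -402528 - 1/(-18 - 26) = -402528 - 1/(-44) = -402528 - 1*(-1/44) = -402528 + 1/44 = -17711231/44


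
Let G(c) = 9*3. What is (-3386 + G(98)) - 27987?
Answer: -31346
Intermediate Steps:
G(c) = 27
(-3386 + G(98)) - 27987 = (-3386 + 27) - 27987 = -3359 - 27987 = -31346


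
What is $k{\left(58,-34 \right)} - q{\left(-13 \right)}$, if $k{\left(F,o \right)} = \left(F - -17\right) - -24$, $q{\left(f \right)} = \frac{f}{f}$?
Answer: $98$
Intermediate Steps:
$q{\left(f \right)} = 1$
$k{\left(F,o \right)} = 41 + F$ ($k{\left(F,o \right)} = \left(F + 17\right) + 24 = \left(17 + F\right) + 24 = 41 + F$)
$k{\left(58,-34 \right)} - q{\left(-13 \right)} = \left(41 + 58\right) - 1 = 99 - 1 = 98$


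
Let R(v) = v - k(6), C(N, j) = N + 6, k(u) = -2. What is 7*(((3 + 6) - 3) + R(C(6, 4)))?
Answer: 140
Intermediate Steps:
C(N, j) = 6 + N
R(v) = 2 + v (R(v) = v - 1*(-2) = v + 2 = 2 + v)
7*(((3 + 6) - 3) + R(C(6, 4))) = 7*(((3 + 6) - 3) + (2 + (6 + 6))) = 7*((9 - 3) + (2 + 12)) = 7*(6 + 14) = 7*20 = 140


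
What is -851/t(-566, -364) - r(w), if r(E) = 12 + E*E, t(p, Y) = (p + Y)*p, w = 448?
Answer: -105652888931/526380 ≈ -2.0072e+5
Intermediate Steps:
t(p, Y) = p*(Y + p) (t(p, Y) = (Y + p)*p = p*(Y + p))
r(E) = 12 + E²
-851/t(-566, -364) - r(w) = -851*(-1/(566*(-364 - 566))) - (12 + 448²) = -851/((-566*(-930))) - (12 + 200704) = -851/526380 - 1*200716 = -851*1/526380 - 200716 = -851/526380 - 200716 = -105652888931/526380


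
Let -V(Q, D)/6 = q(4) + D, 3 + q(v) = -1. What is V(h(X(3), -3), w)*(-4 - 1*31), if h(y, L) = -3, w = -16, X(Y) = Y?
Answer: -4200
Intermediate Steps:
q(v) = -4 (q(v) = -3 - 1 = -4)
V(Q, D) = 24 - 6*D (V(Q, D) = -6*(-4 + D) = 24 - 6*D)
V(h(X(3), -3), w)*(-4 - 1*31) = (24 - 6*(-16))*(-4 - 1*31) = (24 + 96)*(-4 - 31) = 120*(-35) = -4200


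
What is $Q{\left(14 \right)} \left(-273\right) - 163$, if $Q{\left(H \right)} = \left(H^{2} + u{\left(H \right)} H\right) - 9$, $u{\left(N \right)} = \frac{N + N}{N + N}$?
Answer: $-55036$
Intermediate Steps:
$u{\left(N \right)} = 1$ ($u{\left(N \right)} = \frac{2 N}{2 N} = 2 N \frac{1}{2 N} = 1$)
$Q{\left(H \right)} = -9 + H + H^{2}$ ($Q{\left(H \right)} = \left(H^{2} + 1 H\right) - 9 = \left(H^{2} + H\right) - 9 = \left(H + H^{2}\right) - 9 = -9 + H + H^{2}$)
$Q{\left(14 \right)} \left(-273\right) - 163 = \left(-9 + 14 + 14^{2}\right) \left(-273\right) - 163 = \left(-9 + 14 + 196\right) \left(-273\right) - 163 = 201 \left(-273\right) - 163 = -54873 - 163 = -55036$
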